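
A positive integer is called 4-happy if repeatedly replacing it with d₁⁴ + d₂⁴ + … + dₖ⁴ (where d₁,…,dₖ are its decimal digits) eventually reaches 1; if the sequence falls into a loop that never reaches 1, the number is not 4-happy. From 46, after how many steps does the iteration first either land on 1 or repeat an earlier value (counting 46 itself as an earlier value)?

46 → 4⁴ + 6⁴ = 256 + 1296 = 1552
1552 → 1⁴ + 5⁴ + 5⁴ + 2⁴ = 1 + 625 + 625 + 16 = 1267
1267 → 1⁴ + 2⁴ + 6⁴ + 7⁴ = 1 + 16 + 1296 + 2401 = 3714
3714 → 3⁴ + 7⁴ + 1⁴ + 4⁴ = 81 + 2401 + 1 + 256 = 2739
2739 → 2⁴ + 7⁴ + 3⁴ + 9⁴ = 16 + 2401 + 81 + 6561 = 9059
9059 → 9⁴ + 0⁴ + 5⁴ + 9⁴ = 6561 + 0 + 625 + 6561 = 13747
13747 → 1⁴ + 3⁴ + 7⁴ + 4⁴ + 7⁴ = 1 + 81 + 2401 + 256 + 2401 = 5140
5140 → 5⁴ + 1⁴ + 4⁴ + 0⁴ = 625 + 1 + 256 + 0 = 882
882 → 8⁴ + 8⁴ + 2⁴ = 4096 + 4096 + 16 = 8208
8208 → 8⁴ + 2⁴ + 0⁴ + 8⁴ = 4096 + 16 + 0 + 4096 = 8208  — 8208 repeats.
That took 10 steps.

10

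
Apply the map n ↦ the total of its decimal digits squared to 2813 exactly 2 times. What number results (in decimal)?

113

2813 → 2² + 8² + 1² + 3² = 78
78 → 7² + 8² = 113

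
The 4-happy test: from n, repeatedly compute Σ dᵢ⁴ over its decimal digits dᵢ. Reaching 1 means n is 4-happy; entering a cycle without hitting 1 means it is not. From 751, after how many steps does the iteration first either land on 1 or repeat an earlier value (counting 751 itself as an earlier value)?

11

751 → 7⁴ + 5⁴ + 1⁴ = 2401 + 625 + 1 = 3027
3027 → 3⁴ + 0⁴ + 2⁴ + 7⁴ = 81 + 0 + 16 + 2401 = 2498
2498 → 2⁴ + 4⁴ + 9⁴ + 8⁴ = 16 + 256 + 6561 + 4096 = 10929
10929 → 1⁴ + 0⁴ + 9⁴ + 2⁴ + 9⁴ = 1 + 0 + 6561 + 16 + 6561 = 13139
13139 → 1⁴ + 3⁴ + 1⁴ + 3⁴ + 9⁴ = 1 + 81 + 1 + 81 + 6561 = 6725
6725 → 6⁴ + 7⁴ + 2⁴ + 5⁴ = 1296 + 2401 + 16 + 625 = 4338
4338 → 4⁴ + 3⁴ + 3⁴ + 8⁴ = 256 + 81 + 81 + 4096 = 4514
4514 → 4⁴ + 5⁴ + 1⁴ + 4⁴ = 256 + 625 + 1 + 256 = 1138
1138 → 1⁴ + 1⁴ + 3⁴ + 8⁴ = 1 + 1 + 81 + 4096 = 4179
4179 → 4⁴ + 1⁴ + 7⁴ + 9⁴ = 256 + 1 + 2401 + 6561 = 9219
9219 → 9⁴ + 2⁴ + 1⁴ + 9⁴ = 6561 + 16 + 1 + 6561 = 13139  — 13139 repeats.
That took 11 steps.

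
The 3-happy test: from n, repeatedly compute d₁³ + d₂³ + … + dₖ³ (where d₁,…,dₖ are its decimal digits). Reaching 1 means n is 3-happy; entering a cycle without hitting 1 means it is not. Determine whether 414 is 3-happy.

not 3-happy

414 → 4³ + 1³ + 4³ = 129
129 → 1³ + 2³ + 9³ = 738
738 → 7³ + 3³ + 8³ = 882
882 → 8³ + 8³ + 2³ = 1032
1032 → 1³ + 0³ + 3³ + 2³ = 36
36 → 3³ + 6³ = 243
243 → 2³ + 4³ + 3³ = 99
99 → 9³ + 9³ = 1458
1458 → 1³ + 4³ + 5³ + 8³ = 702
702 → 7³ + 0³ + 2³ = 351
351 → 3³ + 5³ + 1³ = 153
153 → 1³ + 5³ + 3³ = 153  — 153 already seen; the sequence cycles without reaching 1.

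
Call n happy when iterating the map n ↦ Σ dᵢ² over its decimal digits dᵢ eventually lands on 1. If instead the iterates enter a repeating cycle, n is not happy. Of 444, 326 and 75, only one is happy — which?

326

444: 444 → 48 → 80 → 64 → 52 → 29 → 85 → 89 → 145 → 42 → 20 → 4 → 16 → 37 → 58 → 89  — repeats 89 (not happy)
326: 326 → 49 → 97 → 130 → 10 → 1  — reaches 1 (happy)
75: 75 → 74 → 65 → 61 → 37 → 58 → 89 → 145 → 42 → 20 → 4 → 16 → 37  — repeats 37 (not happy)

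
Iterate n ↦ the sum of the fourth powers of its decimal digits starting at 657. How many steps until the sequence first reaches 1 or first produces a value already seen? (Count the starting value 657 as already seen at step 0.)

11

657 → 6⁴ + 5⁴ + 7⁴ = 1296 + 625 + 2401 = 4322
4322 → 4⁴ + 3⁴ + 2⁴ + 2⁴ = 256 + 81 + 16 + 16 = 369
369 → 3⁴ + 6⁴ + 9⁴ = 81 + 1296 + 6561 = 7938
7938 → 7⁴ + 9⁴ + 3⁴ + 8⁴ = 2401 + 6561 + 81 + 4096 = 13139
13139 → 1⁴ + 3⁴ + 1⁴ + 3⁴ + 9⁴ = 1 + 81 + 1 + 81 + 6561 = 6725
6725 → 6⁴ + 7⁴ + 2⁴ + 5⁴ = 1296 + 2401 + 16 + 625 = 4338
4338 → 4⁴ + 3⁴ + 3⁴ + 8⁴ = 256 + 81 + 81 + 4096 = 4514
4514 → 4⁴ + 5⁴ + 1⁴ + 4⁴ = 256 + 625 + 1 + 256 = 1138
1138 → 1⁴ + 1⁴ + 3⁴ + 8⁴ = 1 + 1 + 81 + 4096 = 4179
4179 → 4⁴ + 1⁴ + 7⁴ + 9⁴ = 256 + 1 + 2401 + 6561 = 9219
9219 → 9⁴ + 2⁴ + 1⁴ + 9⁴ = 6561 + 16 + 1 + 6561 = 13139  — 13139 repeats.
That took 11 steps.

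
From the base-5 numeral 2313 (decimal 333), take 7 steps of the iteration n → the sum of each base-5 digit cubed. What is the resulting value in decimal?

9

333 = (2,3,1,3)_5 → 63
63 = (2,2,3)_5 → 43
43 = (1,3,3)_5 → 55
55 = (2,1,0)_5 → 9
9 = (1,4)_5 → 65
65 = (2,3,0)_5 → 35
35 = (1,2,0)_5 → 9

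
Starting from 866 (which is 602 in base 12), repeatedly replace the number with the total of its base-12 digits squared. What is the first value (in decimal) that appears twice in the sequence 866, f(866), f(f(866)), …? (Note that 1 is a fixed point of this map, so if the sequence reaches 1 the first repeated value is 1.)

866 = (6,0,2)_12 → 6² + 0² + 2² = 36 + 0 + 4 = 40
40 = (3,4)_12 → 3² + 4² = 9 + 16 = 25
25 = (2,1)_12 → 2² + 1² = 4 + 1 = 5
5 = (5)_12 → 5² = 25  — 25 already appeared earlier.

25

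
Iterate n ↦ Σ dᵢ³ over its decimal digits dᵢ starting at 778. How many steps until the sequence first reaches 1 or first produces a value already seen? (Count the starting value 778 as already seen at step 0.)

4

778 → 1198
1198 → 1243
1243 → 100
100 → 1  — reached 1.
That took 4 steps.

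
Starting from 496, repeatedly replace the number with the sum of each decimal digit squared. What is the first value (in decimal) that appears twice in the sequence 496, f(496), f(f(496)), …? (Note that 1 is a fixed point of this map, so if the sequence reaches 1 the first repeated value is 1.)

1

496 → 4² + 9² + 6² = 133
133 → 1² + 3² + 3² = 19
19 → 1² + 9² = 82
82 → 8² + 2² = 68
68 → 6² + 8² = 100
100 → 1² + 0² + 0² = 1  — reached the fixed point 1.
1 → 1, so 1 is the first repeated value.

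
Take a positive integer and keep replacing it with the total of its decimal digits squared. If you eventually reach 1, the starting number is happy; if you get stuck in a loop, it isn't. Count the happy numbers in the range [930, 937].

3

930: 930 → 90 → 81 → 65 → 61 → 37 → 58 → 89 → 145 → 42 → 20 → 4 → 16 → 37  — not happy
931: 931 → 91 → 82 → 68 → 100 → 1  — happy
932: 932 → 94 → 97 → 130 → 10 → 1  — happy
933: 933 → 99 → 162 → 41 → 17 → 50 → 25 → 29 → 85 → 89 → 145 → 42 → 20 → 4 → 16 → 37 → 58 → 89  — not happy
934: 934 → 106 → 37 → 58 → 89 → 145 → 42 → 20 → 4 → 16 → 37  — not happy
935: 935 → 115 → 27 → 53 → 34 → 25 → 29 → 85 → 89 → 145 → 42 → 20 → 4 → 16 → 37 → 58 → 89  — not happy
936: 936 → 126 → 41 → 17 → 50 → 25 → 29 → 85 → 89 → 145 → 42 → 20 → 4 → 16 → 37 → 58 → 89  — not happy
937: 937 → 139 → 91 → 82 → 68 → 100 → 1  — happy
happy: 931, 932, 937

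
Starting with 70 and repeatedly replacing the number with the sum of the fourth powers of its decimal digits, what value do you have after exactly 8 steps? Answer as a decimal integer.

4514

70 → 7⁴ + 0⁴ = 2401 + 0 = 2401
2401 → 2⁴ + 4⁴ + 0⁴ + 1⁴ = 16 + 256 + 0 + 1 = 273
273 → 2⁴ + 7⁴ + 3⁴ = 16 + 2401 + 81 = 2498
2498 → 2⁴ + 4⁴ + 9⁴ + 8⁴ = 16 + 256 + 6561 + 4096 = 10929
10929 → 1⁴ + 0⁴ + 9⁴ + 2⁴ + 9⁴ = 1 + 0 + 6561 + 16 + 6561 = 13139
13139 → 1⁴ + 3⁴ + 1⁴ + 3⁴ + 9⁴ = 1 + 81 + 1 + 81 + 6561 = 6725
6725 → 6⁴ + 7⁴ + 2⁴ + 5⁴ = 1296 + 2401 + 16 + 625 = 4338
4338 → 4⁴ + 3⁴ + 3⁴ + 8⁴ = 256 + 81 + 81 + 4096 = 4514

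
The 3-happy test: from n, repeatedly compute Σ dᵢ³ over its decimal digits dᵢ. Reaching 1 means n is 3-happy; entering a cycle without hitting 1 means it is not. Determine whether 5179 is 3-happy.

3-happy

5179 → 1198
1198 → 1243
1243 → 100
100 → 1  — reached 1.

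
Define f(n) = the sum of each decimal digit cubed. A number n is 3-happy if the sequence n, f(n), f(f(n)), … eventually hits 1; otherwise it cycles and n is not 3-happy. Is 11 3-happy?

11 → 1³ + 1³ = 1 + 1 = 2
2 → 2³ = 8
8 → 8³ = 512
512 → 5³ + 1³ + 2³ = 125 + 1 + 8 = 134
134 → 1³ + 3³ + 4³ = 1 + 27 + 64 = 92
92 → 9³ + 2³ = 729 + 8 = 737
737 → 7³ + 3³ + 7³ = 343 + 27 + 343 = 713
713 → 7³ + 1³ + 3³ = 343 + 1 + 27 = 371
371 → 3³ + 7³ + 1³ = 27 + 343 + 1 = 371  — 371 already seen; the sequence cycles without reaching 1.

not 3-happy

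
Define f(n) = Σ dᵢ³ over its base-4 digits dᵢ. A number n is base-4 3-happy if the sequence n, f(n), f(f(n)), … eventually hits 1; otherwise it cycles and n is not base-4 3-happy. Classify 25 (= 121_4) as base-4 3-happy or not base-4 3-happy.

base-4 3-happy

25 = (1,2,1)_4 → 1³ + 2³ + 1³ = 10
10 = (2,2)_4 → 2³ + 2³ = 16
16 = (1,0,0)_4 → 1³ + 0³ + 0³ = 1  — reached 1.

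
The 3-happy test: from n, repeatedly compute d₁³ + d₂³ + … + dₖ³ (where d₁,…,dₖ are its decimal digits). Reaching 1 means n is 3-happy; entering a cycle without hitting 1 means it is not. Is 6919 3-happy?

6919 → 6³ + 9³ + 1³ + 9³ = 1675
1675 → 1³ + 6³ + 7³ + 5³ = 685
685 → 6³ + 8³ + 5³ = 853
853 → 8³ + 5³ + 3³ = 664
664 → 6³ + 6³ + 4³ = 496
496 → 4³ + 9³ + 6³ = 1009
1009 → 1³ + 0³ + 0³ + 9³ = 730
730 → 7³ + 3³ + 0³ = 370
370 → 3³ + 7³ + 0³ = 370  — 370 already seen; the sequence cycles without reaching 1.

not 3-happy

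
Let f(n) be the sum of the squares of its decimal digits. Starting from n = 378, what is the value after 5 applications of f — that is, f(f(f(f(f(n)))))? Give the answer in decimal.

378 → 122
122 → 9
9 → 81
81 → 65
65 → 61

61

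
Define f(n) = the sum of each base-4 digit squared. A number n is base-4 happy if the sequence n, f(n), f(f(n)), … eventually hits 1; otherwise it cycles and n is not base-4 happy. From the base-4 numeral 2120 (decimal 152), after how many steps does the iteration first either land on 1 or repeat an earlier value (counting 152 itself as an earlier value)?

152 = (2,1,2,0)_4 → 2² + 1² + 2² + 0² = 4 + 1 + 4 + 0 = 9
9 = (2,1)_4 → 2² + 1² = 4 + 1 = 5
5 = (1,1)_4 → 1² + 1² = 1 + 1 = 2
2 = (2)_4 → 2² = 4
4 = (1,0)_4 → 1² + 0² = 1 + 0 = 1  — reached 1.
That took 5 steps.

5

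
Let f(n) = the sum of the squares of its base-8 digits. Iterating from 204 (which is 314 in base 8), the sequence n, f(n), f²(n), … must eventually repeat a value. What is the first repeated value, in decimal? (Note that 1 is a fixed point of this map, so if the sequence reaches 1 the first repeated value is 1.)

204 = (3,1,4)_8 → 3² + 1² + 4² = 9 + 1 + 16 = 26
26 = (3,2)_8 → 3² + 2² = 9 + 4 = 13
13 = (1,5)_8 → 1² + 5² = 1 + 25 = 26  — 26 already appeared earlier.

26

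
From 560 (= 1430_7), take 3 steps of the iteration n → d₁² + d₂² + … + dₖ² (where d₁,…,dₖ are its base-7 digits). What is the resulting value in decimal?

560 = (1,4,3,0)_7 → 26
26 = (3,5)_7 → 34
34 = (4,6)_7 → 52

52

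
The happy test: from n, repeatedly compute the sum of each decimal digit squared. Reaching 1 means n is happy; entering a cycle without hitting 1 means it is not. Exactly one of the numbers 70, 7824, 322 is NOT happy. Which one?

322

70: 70 → 49 → 97 → 130 → 10 → 1  — reaches 1 (happy)
7824: 7824 → 133 → 19 → 82 → 68 → 100 → 1  — reaches 1 (happy)
322: 322 → 17 → 50 → 25 → 29 → 85 → 89 → 145 → 42 → 20 → 4 → 16 → 37 → 58 → 89  — repeats 89 (not happy)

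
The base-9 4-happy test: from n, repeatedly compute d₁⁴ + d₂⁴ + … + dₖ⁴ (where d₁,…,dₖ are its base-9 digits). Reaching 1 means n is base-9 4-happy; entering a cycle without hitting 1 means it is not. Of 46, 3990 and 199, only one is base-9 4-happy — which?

199

46: 46 → 626 → 4322 → 4818 → 2258 → 6578 → 4098 → 1956 → 1394 → 8194 → 290 → 722 → 8208 → 114 → 1378 → 4098  — repeats 4098 (not base-9 4-happy)
3990: 3990 → 978 → 1378 → 4098 → 1956 → 1394 → 8194 → 290 → 722 → 8208 → 114 → 1378  — repeats 1378 (not base-9 4-happy)
199: 199 → 273 → 243 → 81 → 1  — reaches 1 (base-9 4-happy)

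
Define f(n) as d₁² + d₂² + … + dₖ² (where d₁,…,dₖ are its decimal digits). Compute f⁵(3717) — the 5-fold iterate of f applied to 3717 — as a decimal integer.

58

3717 → 3² + 7² + 1² + 7² = 9 + 49 + 1 + 49 = 108
108 → 1² + 0² + 8² = 1 + 0 + 64 = 65
65 → 6² + 5² = 36 + 25 = 61
61 → 6² + 1² = 36 + 1 = 37
37 → 3² + 7² = 9 + 49 = 58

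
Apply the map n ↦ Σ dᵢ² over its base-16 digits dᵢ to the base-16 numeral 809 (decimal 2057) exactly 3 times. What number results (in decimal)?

29

2057 = (8,0,9)_16 → 8² + 0² + 9² = 64 + 0 + 81 = 145
145 = (9,1)_16 → 9² + 1² = 81 + 1 = 82
82 = (5,2)_16 → 5² + 2² = 25 + 4 = 29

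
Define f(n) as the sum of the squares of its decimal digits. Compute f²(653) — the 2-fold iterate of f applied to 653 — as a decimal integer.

49

653 → 6² + 5² + 3² = 36 + 25 + 9 = 70
70 → 7² + 0² = 49 + 0 = 49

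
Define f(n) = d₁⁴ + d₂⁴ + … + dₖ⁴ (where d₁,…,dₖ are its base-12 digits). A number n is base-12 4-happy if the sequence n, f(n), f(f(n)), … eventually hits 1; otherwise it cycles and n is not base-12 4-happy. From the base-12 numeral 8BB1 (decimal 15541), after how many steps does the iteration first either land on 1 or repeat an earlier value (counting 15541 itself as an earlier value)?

15541 = (8,11,11,1)_12 → 8⁴ + 11⁴ + 11⁴ + 1⁴ = 4096 + 14641 + 14641 + 1 = 33379
33379 = (1,7,3,9,7)_12 → 1⁴ + 7⁴ + 3⁴ + 9⁴ + 7⁴ = 1 + 2401 + 81 + 6561 + 2401 = 11445
11445 = (6,7,5,9)_12 → 6⁴ + 7⁴ + 5⁴ + 9⁴ = 1296 + 2401 + 625 + 6561 = 10883
10883 = (6,3,6,11)_12 → 6⁴ + 3⁴ + 6⁴ + 11⁴ = 1296 + 81 + 1296 + 14641 = 17314
17314 = (10,0,2,10)_12 → 10⁴ + 0⁴ + 2⁴ + 10⁴ = 10000 + 0 + 16 + 10000 = 20016
20016 = (11,7,0,0)_12 → 11⁴ + 7⁴ + 0⁴ + 0⁴ = 14641 + 2401 + 0 + 0 = 17042
17042 = (9,10,4,2)_12 → 9⁴ + 10⁴ + 4⁴ + 2⁴ = 6561 + 10000 + 256 + 16 = 16833
16833 = (9,8,10,9)_12 → 9⁴ + 8⁴ + 10⁴ + 9⁴ = 6561 + 4096 + 10000 + 6561 = 27218
27218 = (1,3,9,0,2)_12 → 1⁴ + 3⁴ + 9⁴ + 0⁴ + 2⁴ = 1 + 81 + 6561 + 0 + 16 = 6659
6659 = (3,10,2,11)_12 → 3⁴ + 10⁴ + 2⁴ + 11⁴ = 81 + 10000 + 16 + 14641 = 24738
24738 = (1,2,3,9,6)_12 → 1⁴ + 2⁴ + 3⁴ + 9⁴ + 6⁴ = 1 + 16 + 81 + 6561 + 1296 = 7955
7955 = (4,7,2,11)_12 → 4⁴ + 7⁴ + 2⁴ + 11⁴ = 256 + 2401 + 16 + 14641 = 17314  — 17314 repeats.
That took 12 steps.

12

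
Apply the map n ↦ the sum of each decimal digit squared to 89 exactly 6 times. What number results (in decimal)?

37

89 → 8² + 9² = 145
145 → 1² + 4² + 5² = 42
42 → 4² + 2² = 20
20 → 2² + 0² = 4
4 → 4² = 16
16 → 1² + 6² = 37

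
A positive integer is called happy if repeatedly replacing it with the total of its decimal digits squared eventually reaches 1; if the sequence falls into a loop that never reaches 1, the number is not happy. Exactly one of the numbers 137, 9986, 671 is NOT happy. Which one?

137

137: 137 → 59 → 106 → 37 → 58 → 89 → 145 → 42 → 20 → 4 → 16 → 37  — repeats 37 (not happy)
9986: 9986 → 262 → 44 → 32 → 13 → 10 → 1  — reaches 1 (happy)
671: 671 → 86 → 100 → 1  — reaches 1 (happy)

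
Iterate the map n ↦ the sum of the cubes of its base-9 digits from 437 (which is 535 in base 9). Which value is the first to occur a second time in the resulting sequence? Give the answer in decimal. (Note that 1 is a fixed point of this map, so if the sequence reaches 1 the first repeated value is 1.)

437 = (5,3,5)_9 → 5³ + 3³ + 5³ = 277
277 = (3,3,7)_9 → 3³ + 3³ + 7³ = 397
397 = (4,8,1)_9 → 4³ + 8³ + 1³ = 577
577 = (7,1,1)_9 → 7³ + 1³ + 1³ = 345
345 = (4,2,3)_9 → 4³ + 2³ + 3³ = 99
99 = (1,2,0)_9 → 1³ + 2³ + 0³ = 9
9 = (1,0)_9 → 1³ + 0³ = 1  — reached the fixed point 1.
1 → 1, so 1 is the first repeated value.

1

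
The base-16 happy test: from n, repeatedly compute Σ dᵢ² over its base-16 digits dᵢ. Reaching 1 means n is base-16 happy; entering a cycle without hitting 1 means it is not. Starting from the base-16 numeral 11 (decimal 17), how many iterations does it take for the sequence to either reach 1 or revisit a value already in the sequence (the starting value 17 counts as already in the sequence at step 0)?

4

17 = (1,1)_16 → 1² + 1² = 2
2 = (2)_16 → 2² = 4
4 = (4)_16 → 4² = 16
16 = (1,0)_16 → 1² + 0² = 1  — reached 1.
That took 4 steps.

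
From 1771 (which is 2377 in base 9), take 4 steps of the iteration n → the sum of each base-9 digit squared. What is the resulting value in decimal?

25

1771 = (2,3,7,7)_9 → 2² + 3² + 7² + 7² = 111
111 = (1,3,3)_9 → 1² + 3² + 3² = 19
19 = (2,1)_9 → 2² + 1² = 5
5 = (5)_9 → 5² = 25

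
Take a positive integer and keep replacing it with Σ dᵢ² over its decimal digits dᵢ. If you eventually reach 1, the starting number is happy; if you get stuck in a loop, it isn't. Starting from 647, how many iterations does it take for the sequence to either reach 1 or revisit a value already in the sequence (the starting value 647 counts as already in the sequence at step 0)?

11

647 → 6² + 4² + 7² = 36 + 16 + 49 = 101
101 → 1² + 0² + 1² = 1 + 0 + 1 = 2
2 → 2² = 4
4 → 4² = 16
16 → 1² + 6² = 1 + 36 = 37
37 → 3² + 7² = 9 + 49 = 58
58 → 5² + 8² = 25 + 64 = 89
89 → 8² + 9² = 64 + 81 = 145
145 → 1² + 4² + 5² = 1 + 16 + 25 = 42
42 → 4² + 2² = 16 + 4 = 20
20 → 2² + 0² = 4 + 0 = 4  — 4 repeats.
That took 11 steps.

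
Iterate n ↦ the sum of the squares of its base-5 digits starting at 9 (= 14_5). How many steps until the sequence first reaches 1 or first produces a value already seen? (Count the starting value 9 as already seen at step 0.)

3

9 = (1,4)_5 → 17
17 = (3,2)_5 → 13
13 = (2,3)_5 → 13  — 13 repeats.
That took 3 steps.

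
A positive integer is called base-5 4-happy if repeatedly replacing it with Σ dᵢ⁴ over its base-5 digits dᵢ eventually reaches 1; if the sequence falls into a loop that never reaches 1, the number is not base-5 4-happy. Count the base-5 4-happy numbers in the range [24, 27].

24: 24 → 512 → 288 → 114 → 528 → 338 → 194 → 354 → 528  (repeats 528)
25: 25 → 1  (reaches 1)
26: 26 → 2 → 16 → 82 → 98 → 418 → 244 → 594 → 674 → 514 → 528 → 338 → 194 → 354 → 528  (repeats 528)
27: 27 → 17 → 97 → 353 → 353  (repeats 353)
base-5 4-happy: 25

1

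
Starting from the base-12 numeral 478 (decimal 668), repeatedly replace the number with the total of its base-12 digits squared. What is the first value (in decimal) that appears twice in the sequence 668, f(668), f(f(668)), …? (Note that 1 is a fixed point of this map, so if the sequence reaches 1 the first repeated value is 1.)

668 = (4,7,8)_12 → 4² + 7² + 8² = 16 + 49 + 64 = 129
129 = (10,9)_12 → 10² + 9² = 100 + 81 = 181
181 = (1,3,1)_12 → 1² + 3² + 1² = 1 + 9 + 1 = 11
11 = (11)_12 → 11² = 121
121 = (10,1)_12 → 10² + 1² = 100 + 1 = 101
101 = (8,5)_12 → 8² + 5² = 64 + 25 = 89
89 = (7,5)_12 → 7² + 5² = 49 + 25 = 74
74 = (6,2)_12 → 6² + 2² = 36 + 4 = 40
40 = (3,4)_12 → 3² + 4² = 9 + 16 = 25
25 = (2,1)_12 → 2² + 1² = 4 + 1 = 5
5 = (5)_12 → 5² = 25  — 25 already appeared earlier.

25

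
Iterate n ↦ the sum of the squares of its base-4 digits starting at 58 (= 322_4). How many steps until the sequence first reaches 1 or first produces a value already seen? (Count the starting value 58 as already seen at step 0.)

4

58 = (3,2,2)_4 → 3² + 2² + 2² = 9 + 4 + 4 = 17
17 = (1,0,1)_4 → 1² + 0² + 1² = 1 + 0 + 1 = 2
2 = (2)_4 → 2² = 4
4 = (1,0)_4 → 1² + 0² = 1 + 0 = 1  — reached 1.
That took 4 steps.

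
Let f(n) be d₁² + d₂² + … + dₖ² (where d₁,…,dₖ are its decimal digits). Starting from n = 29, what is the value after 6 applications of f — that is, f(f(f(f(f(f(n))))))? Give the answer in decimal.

4

29 → 85
85 → 89
89 → 145
145 → 42
42 → 20
20 → 4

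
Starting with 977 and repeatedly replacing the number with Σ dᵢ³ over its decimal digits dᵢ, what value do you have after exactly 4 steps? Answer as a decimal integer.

977 → 1415
1415 → 191
191 → 731
731 → 371

371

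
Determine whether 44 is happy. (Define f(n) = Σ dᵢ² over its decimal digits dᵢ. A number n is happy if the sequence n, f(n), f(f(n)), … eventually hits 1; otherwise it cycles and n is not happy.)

44 → 4² + 4² = 32
32 → 3² + 2² = 13
13 → 1² + 3² = 10
10 → 1² + 0² = 1  — reached 1.

happy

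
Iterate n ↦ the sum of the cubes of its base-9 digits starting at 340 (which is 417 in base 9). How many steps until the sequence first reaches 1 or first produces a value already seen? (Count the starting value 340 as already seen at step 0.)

13

340 = (4,1,7)_9 → 408
408 = (5,0,3)_9 → 152
152 = (1,7,8)_9 → 856
856 = (1,1,5,1)_9 → 128
128 = (1,5,2)_9 → 134
134 = (1,5,8)_9 → 638
638 = (7,7,8)_9 → 1198
1198 = (1,5,7,1)_9 → 470
470 = (5,7,2)_9 → 476
476 = (5,7,8)_9 → 980
980 = (1,3,0,8)_9 → 540
540 = (6,6,0)_9 → 432
432 = (5,3,0)_9 → 152  — 152 repeats.
That took 13 steps.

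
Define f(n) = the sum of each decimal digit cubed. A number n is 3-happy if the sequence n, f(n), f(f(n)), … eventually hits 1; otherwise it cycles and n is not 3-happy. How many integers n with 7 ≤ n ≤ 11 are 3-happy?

7: 7 → 343 → 118 → 514 → 190 → 730 → 370 → 370  (repeats 370)
8: 8 → 512 → 134 → 92 → 737 → 713 → 371 → 371  (repeats 371)
9: 9 → 729 → 1080 → 513 → 153 → 153  (repeats 153)
10: 10 → 1  (reaches 1)
11: 11 → 2 → 8 → 512 → 134 → 92 → 737 → 713 → 371 → 371  (repeats 371)
3-happy: 10

1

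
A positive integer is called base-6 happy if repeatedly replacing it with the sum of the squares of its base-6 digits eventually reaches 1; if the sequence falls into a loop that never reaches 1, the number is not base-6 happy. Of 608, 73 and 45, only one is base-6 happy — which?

608: 608 → 49 → 6 → 1  — reaches 1 (base-6 happy)
73: 73 → 5 → 25 → 17 → 29 → 41 → 26 → 20 → 13 → 5  — repeats 5 (not base-6 happy)
45: 45 → 11 → 26 → 20 → 13 → 5 → 25 → 17 → 29 → 41 → 26  — repeats 26 (not base-6 happy)

608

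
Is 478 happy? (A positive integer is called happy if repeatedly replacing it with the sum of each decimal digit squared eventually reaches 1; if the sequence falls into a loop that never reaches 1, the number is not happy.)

happy

478 → 4² + 7² + 8² = 16 + 49 + 64 = 129
129 → 1² + 2² + 9² = 1 + 4 + 81 = 86
86 → 8² + 6² = 64 + 36 = 100
100 → 1² + 0² + 0² = 1 + 0 + 0 = 1  — reached 1.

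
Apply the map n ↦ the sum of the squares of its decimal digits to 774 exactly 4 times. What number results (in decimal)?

774 → 7² + 7² + 4² = 114
114 → 1² + 1² + 4² = 18
18 → 1² + 8² = 65
65 → 6² + 5² = 61

61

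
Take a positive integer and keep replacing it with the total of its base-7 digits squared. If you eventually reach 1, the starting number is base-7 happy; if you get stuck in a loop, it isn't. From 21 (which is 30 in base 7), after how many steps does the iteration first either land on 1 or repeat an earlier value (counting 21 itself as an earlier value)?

21 = (3,0)_7 → 3² + 0² = 9
9 = (1,2)_7 → 1² + 2² = 5
5 = (5)_7 → 5² = 25
25 = (3,4)_7 → 3² + 4² = 25  — 25 repeats.
That took 4 steps.

4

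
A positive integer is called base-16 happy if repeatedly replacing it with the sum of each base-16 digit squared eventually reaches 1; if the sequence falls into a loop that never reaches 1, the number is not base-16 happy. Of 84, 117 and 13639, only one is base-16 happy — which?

84: 84 → 41 → 85 → 50 → 13 → 169 → 181 → 146 → 85  — repeats 85 (not base-16 happy)
117: 117 → 74 → 116 → 65 → 17 → 2 → 4 → 16 → 1  — reaches 1 (base-16 happy)
13639: 13639 → 99 → 45 → 173 → 269 → 170 → 200 → 208 → 169 → 181 → 146 → 85 → 50 → 13 → 169  — repeats 169 (not base-16 happy)

117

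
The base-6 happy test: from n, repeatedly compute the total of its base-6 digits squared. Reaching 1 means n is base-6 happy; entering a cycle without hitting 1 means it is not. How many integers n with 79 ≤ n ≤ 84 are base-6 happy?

79: 79 → 6 → 1  — base-6 happy
80: 80 → 9 → 10 → 17 → 29 → 41 → 26 → 20 → 13 → 5 → 25 → 17  — not base-6 happy
81: 81 → 14 → 8 → 5 → 25 → 17 → 29 → 41 → 26 → 20 → 13 → 5  — not base-6 happy
82: 82 → 21 → 18 → 9 → 10 → 17 → 29 → 41 → 26 → 20 → 13 → 5 → 25 → 17  — not base-6 happy
83: 83 → 30 → 25 → 17 → 29 → 41 → 26 → 20 → 13 → 5 → 25  — not base-6 happy
84: 84 → 8 → 5 → 25 → 17 → 29 → 41 → 26 → 20 → 13 → 5  — not base-6 happy
base-6 happy: 79

1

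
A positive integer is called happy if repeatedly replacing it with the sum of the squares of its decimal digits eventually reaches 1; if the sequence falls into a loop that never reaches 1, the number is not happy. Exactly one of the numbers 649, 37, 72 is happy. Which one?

649: 649 → 133 → 19 → 82 → 68 → 100 → 1  — reaches 1 (happy)
37: 37 → 58 → 89 → 145 → 42 → 20 → 4 → 16 → 37  — repeats 37 (not happy)
72: 72 → 53 → 34 → 25 → 29 → 85 → 89 → 145 → 42 → 20 → 4 → 16 → 37 → 58 → 89  — repeats 89 (not happy)

649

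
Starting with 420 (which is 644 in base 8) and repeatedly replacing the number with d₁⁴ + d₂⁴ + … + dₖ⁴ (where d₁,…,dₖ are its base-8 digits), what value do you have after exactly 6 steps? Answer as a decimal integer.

420 = (6,4,4)_8 → 6⁴ + 4⁴ + 4⁴ = 1296 + 256 + 256 = 1808
1808 = (3,4,2,0)_8 → 3⁴ + 4⁴ + 2⁴ + 0⁴ = 81 + 256 + 16 + 0 = 353
353 = (5,4,1)_8 → 5⁴ + 4⁴ + 1⁴ = 625 + 256 + 1 = 882
882 = (1,5,6,2)_8 → 1⁴ + 5⁴ + 6⁴ + 2⁴ = 1 + 625 + 1296 + 16 = 1938
1938 = (3,6,2,2)_8 → 3⁴ + 6⁴ + 2⁴ + 2⁴ = 81 + 1296 + 16 + 16 = 1409
1409 = (2,6,0,1)_8 → 2⁴ + 6⁴ + 0⁴ + 1⁴ = 16 + 1296 + 0 + 1 = 1313

1313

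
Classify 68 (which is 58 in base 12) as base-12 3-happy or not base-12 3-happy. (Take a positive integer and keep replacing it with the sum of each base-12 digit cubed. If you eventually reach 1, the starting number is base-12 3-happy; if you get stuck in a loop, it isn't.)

base-12 3-happy

68 = (5,8)_12 → 637
637 = (4,5,1)_12 → 190
190 = (1,3,10)_12 → 1028
1028 = (7,1,8)_12 → 856
856 = (5,11,4)_12 → 1520
1520 = (10,6,8)_12 → 1728
1728 = (1,0,0,0)_12 → 1  — reached 1.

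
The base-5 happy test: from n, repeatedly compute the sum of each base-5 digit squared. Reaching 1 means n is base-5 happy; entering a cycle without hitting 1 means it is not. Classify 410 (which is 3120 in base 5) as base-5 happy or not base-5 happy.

410 = (3,1,2,0)_5 → 3² + 1² + 2² + 0² = 9 + 1 + 4 + 0 = 14
14 = (2,4)_5 → 2² + 4² = 4 + 16 = 20
20 = (4,0)_5 → 4² + 0² = 16 + 0 = 16
16 = (3,1)_5 → 3² + 1² = 9 + 1 = 10
10 = (2,0)_5 → 2² + 0² = 4 + 0 = 4
4 = (4)_5 → 4² = 16  — 16 already seen; the sequence cycles without reaching 1.

not base-5 happy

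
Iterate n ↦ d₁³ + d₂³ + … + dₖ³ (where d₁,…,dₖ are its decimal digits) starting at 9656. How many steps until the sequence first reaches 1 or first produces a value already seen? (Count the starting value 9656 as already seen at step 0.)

9656 → 9³ + 6³ + 5³ + 6³ = 729 + 216 + 125 + 216 = 1286
1286 → 1³ + 2³ + 8³ + 6³ = 1 + 8 + 512 + 216 = 737
737 → 7³ + 3³ + 7³ = 343 + 27 + 343 = 713
713 → 7³ + 1³ + 3³ = 343 + 1 + 27 = 371
371 → 3³ + 7³ + 1³ = 27 + 343 + 1 = 371  — 371 repeats.
That took 5 steps.

5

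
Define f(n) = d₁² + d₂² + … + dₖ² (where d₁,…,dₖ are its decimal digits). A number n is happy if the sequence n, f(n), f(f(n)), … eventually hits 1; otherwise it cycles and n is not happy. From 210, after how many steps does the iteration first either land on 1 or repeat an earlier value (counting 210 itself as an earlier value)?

13

210 → 2² + 1² + 0² = 5
5 → 5² = 25
25 → 2² + 5² = 29
29 → 2² + 9² = 85
85 → 8² + 5² = 89
89 → 8² + 9² = 145
145 → 1² + 4² + 5² = 42
42 → 4² + 2² = 20
20 → 2² + 0² = 4
4 → 4² = 16
16 → 1² + 6² = 37
37 → 3² + 7² = 58
58 → 5² + 8² = 89  — 89 repeats.
That took 13 steps.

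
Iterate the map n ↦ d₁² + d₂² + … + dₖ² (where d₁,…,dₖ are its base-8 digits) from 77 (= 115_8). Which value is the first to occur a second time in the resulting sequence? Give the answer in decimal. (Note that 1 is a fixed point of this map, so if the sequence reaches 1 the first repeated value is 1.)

1

77 = (1,1,5)_8 → 1² + 1² + 5² = 1 + 1 + 25 = 27
27 = (3,3)_8 → 3² + 3² = 9 + 9 = 18
18 = (2,2)_8 → 2² + 2² = 4 + 4 = 8
8 = (1,0)_8 → 1² + 0² = 1 + 0 = 1  — reached the fixed point 1.
1 → 1, so 1 is the first repeated value.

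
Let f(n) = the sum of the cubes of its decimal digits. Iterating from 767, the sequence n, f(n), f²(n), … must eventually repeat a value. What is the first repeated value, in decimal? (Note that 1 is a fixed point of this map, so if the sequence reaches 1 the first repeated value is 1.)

767 → 7³ + 6³ + 7³ = 343 + 216 + 343 = 902
902 → 9³ + 0³ + 2³ = 729 + 0 + 8 = 737
737 → 7³ + 3³ + 7³ = 343 + 27 + 343 = 713
713 → 7³ + 1³ + 3³ = 343 + 1 + 27 = 371
371 → 3³ + 7³ + 1³ = 27 + 343 + 1 = 371  — 371 already appeared earlier.

371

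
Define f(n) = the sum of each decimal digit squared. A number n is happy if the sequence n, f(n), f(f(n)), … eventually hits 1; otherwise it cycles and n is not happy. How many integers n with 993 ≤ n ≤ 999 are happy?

993: 993 → 171 → 51 → 26 → 40 → 16 → 37 → 58 → 89 → 145 → 42 → 20 → 4 → 16  — not happy
994: 994 → 178 → 114 → 18 → 65 → 61 → 37 → 58 → 89 → 145 → 42 → 20 → 4 → 16 → 37  — not happy
995: 995 → 187 → 114 → 18 → 65 → 61 → 37 → 58 → 89 → 145 → 42 → 20 → 4 → 16 → 37  — not happy
996: 996 → 198 → 146 → 53 → 34 → 25 → 29 → 85 → 89 → 145 → 42 → 20 → 4 → 16 → 37 → 58 → 89  — not happy
997: 997 → 211 → 6 → 36 → 45 → 41 → 17 → 50 → 25 → 29 → 85 → 89 → 145 → 42 → 20 → 4 → 16 → 37 → 58 → 89  — not happy
998: 998 → 226 → 44 → 32 → 13 → 10 → 1  — happy
999: 999 → 243 → 29 → 85 → 89 → 145 → 42 → 20 → 4 → 16 → 37 → 58 → 89  — not happy
happy: 998

1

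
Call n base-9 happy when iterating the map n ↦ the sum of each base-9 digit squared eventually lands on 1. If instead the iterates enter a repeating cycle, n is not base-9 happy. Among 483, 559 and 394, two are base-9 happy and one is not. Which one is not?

394

483: 483 → 125 → 81 → 1  — reaches 1 (base-9 happy)
559: 559 → 101 → 9 → 1  — reaches 1 (base-9 happy)
394: 394 → 114 → 46 → 26 → 68 → 74 → 68  — repeats 68 (not base-9 happy)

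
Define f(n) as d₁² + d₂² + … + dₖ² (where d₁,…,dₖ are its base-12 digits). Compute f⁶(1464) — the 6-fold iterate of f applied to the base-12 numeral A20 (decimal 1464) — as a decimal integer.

1464 = (10,2,0)_12 → 10² + 2² + 0² = 104
104 = (8,8)_12 → 8² + 8² = 128
128 = (10,8)_12 → 10² + 8² = 164
164 = (1,1,8)_12 → 1² + 1² + 8² = 66
66 = (5,6)_12 → 5² + 6² = 61
61 = (5,1)_12 → 5² + 1² = 26

26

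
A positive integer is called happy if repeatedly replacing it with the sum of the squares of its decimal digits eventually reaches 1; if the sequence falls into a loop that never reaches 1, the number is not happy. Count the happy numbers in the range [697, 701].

697: 697 → 166 → 73 → 58 → 89 → 145 → 42 → 20 → 4 → 16 → 37 → 58  — not happy
698: 698 → 181 → 66 → 72 → 53 → 34 → 25 → 29 → 85 → 89 → 145 → 42 → 20 → 4 → 16 → 37 → 58 → 89  — not happy
699: 699 → 198 → 146 → 53 → 34 → 25 → 29 → 85 → 89 → 145 → 42 → 20 → 4 → 16 → 37 → 58 → 89  — not happy
700: 700 → 49 → 97 → 130 → 10 → 1  — happy
701: 701 → 50 → 25 → 29 → 85 → 89 → 145 → 42 → 20 → 4 → 16 → 37 → 58 → 89  — not happy
happy: 700

1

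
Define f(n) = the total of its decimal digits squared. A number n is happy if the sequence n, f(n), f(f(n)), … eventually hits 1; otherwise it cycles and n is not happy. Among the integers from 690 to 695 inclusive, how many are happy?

1

690: 690 → 117 → 51 → 26 → 40 → 16 → 37 → 58 → 89 → 145 → 42 → 20 → 4 → 16  — not happy
691: 691 → 118 → 66 → 72 → 53 → 34 → 25 → 29 → 85 → 89 → 145 → 42 → 20 → 4 → 16 → 37 → 58 → 89  — not happy
692: 692 → 121 → 6 → 36 → 45 → 41 → 17 → 50 → 25 → 29 → 85 → 89 → 145 → 42 → 20 → 4 → 16 → 37 → 58 → 89  — not happy
693: 693 → 126 → 41 → 17 → 50 → 25 → 29 → 85 → 89 → 145 → 42 → 20 → 4 → 16 → 37 → 58 → 89  — not happy
694: 694 → 133 → 19 → 82 → 68 → 100 → 1  — happy
695: 695 → 142 → 21 → 5 → 25 → 29 → 85 → 89 → 145 → 42 → 20 → 4 → 16 → 37 → 58 → 89  — not happy
happy: 694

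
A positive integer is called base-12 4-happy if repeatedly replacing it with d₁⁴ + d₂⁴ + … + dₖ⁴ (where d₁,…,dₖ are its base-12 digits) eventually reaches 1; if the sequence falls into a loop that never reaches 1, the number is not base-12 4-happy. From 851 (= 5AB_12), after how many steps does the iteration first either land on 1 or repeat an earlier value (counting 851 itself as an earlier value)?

15

851 = (5,10,11)_12 → 5⁴ + 10⁴ + 11⁴ = 625 + 10000 + 14641 = 25266
25266 = (1,2,7,5,6)_12 → 1⁴ + 2⁴ + 7⁴ + 5⁴ + 6⁴ = 1 + 16 + 2401 + 625 + 1296 = 4339
4339 = (2,6,1,7)_12 → 2⁴ + 6⁴ + 1⁴ + 7⁴ = 16 + 1296 + 1 + 2401 = 3714
3714 = (2,1,9,6)_12 → 2⁴ + 1⁴ + 9⁴ + 6⁴ = 16 + 1 + 6561 + 1296 = 7874
7874 = (4,6,8,2)_12 → 4⁴ + 6⁴ + 8⁴ + 2⁴ = 256 + 1296 + 4096 + 16 = 5664
5664 = (3,3,4,0)_12 → 3⁴ + 3⁴ + 4⁴ + 0⁴ = 81 + 81 + 256 + 0 = 418
418 = (2,10,10)_12 → 2⁴ + 10⁴ + 10⁴ = 16 + 10000 + 10000 = 20016
20016 = (11,7,0,0)_12 → 11⁴ + 7⁴ + 0⁴ + 0⁴ = 14641 + 2401 + 0 + 0 = 17042
17042 = (9,10,4,2)_12 → 9⁴ + 10⁴ + 4⁴ + 2⁴ = 6561 + 10000 + 256 + 16 = 16833
16833 = (9,8,10,9)_12 → 9⁴ + 8⁴ + 10⁴ + 9⁴ = 6561 + 4096 + 10000 + 6561 = 27218
27218 = (1,3,9,0,2)_12 → 1⁴ + 3⁴ + 9⁴ + 0⁴ + 2⁴ = 1 + 81 + 6561 + 0 + 16 = 6659
6659 = (3,10,2,11)_12 → 3⁴ + 10⁴ + 2⁴ + 11⁴ = 81 + 10000 + 16 + 14641 = 24738
24738 = (1,2,3,9,6)_12 → 1⁴ + 2⁴ + 3⁴ + 9⁴ + 6⁴ = 1 + 16 + 81 + 6561 + 1296 = 7955
7955 = (4,7,2,11)_12 → 4⁴ + 7⁴ + 2⁴ + 11⁴ = 256 + 2401 + 16 + 14641 = 17314
17314 = (10,0,2,10)_12 → 10⁴ + 0⁴ + 2⁴ + 10⁴ = 10000 + 0 + 16 + 10000 = 20016  — 20016 repeats.
That took 15 steps.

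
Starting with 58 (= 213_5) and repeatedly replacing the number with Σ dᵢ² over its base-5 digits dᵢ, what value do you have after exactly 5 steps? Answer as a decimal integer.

4

58 = (2,1,3)_5 → 14
14 = (2,4)_5 → 20
20 = (4,0)_5 → 16
16 = (3,1)_5 → 10
10 = (2,0)_5 → 4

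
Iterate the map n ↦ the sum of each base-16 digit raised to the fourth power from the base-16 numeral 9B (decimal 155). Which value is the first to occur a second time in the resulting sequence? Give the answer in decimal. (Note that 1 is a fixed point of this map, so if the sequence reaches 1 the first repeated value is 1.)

50707

155 = (9,11)_16 → 9⁴ + 11⁴ = 21202
21202 = (5,2,13,2)_16 → 5⁴ + 2⁴ + 13⁴ + 2⁴ = 29218
29218 = (7,2,2,2)_16 → 7⁴ + 2⁴ + 2⁴ + 2⁴ = 2449
2449 = (9,9,1)_16 → 9⁴ + 9⁴ + 1⁴ = 13123
13123 = (3,3,4,3)_16 → 3⁴ + 3⁴ + 4⁴ + 3⁴ = 499
499 = (1,15,3)_16 → 1⁴ + 15⁴ + 3⁴ = 50707
50707 = (12,6,1,3)_16 → 12⁴ + 6⁴ + 1⁴ + 3⁴ = 22114
22114 = (5,6,6,2)_16 → 5⁴ + 6⁴ + 6⁴ + 2⁴ = 3233
3233 = (12,10,1)_16 → 12⁴ + 10⁴ + 1⁴ = 30737
30737 = (7,8,1,1)_16 → 7⁴ + 8⁴ + 1⁴ + 1⁴ = 6499
6499 = (1,9,6,3)_16 → 1⁴ + 9⁴ + 6⁴ + 3⁴ = 7939
7939 = (1,15,0,3)_16 → 1⁴ + 15⁴ + 0⁴ + 3⁴ = 50707  — 50707 already appeared earlier.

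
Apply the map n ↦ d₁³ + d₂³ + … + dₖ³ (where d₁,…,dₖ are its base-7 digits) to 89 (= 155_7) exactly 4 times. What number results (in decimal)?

89 = (1,5,5)_7 → 1³ + 5³ + 5³ = 251
251 = (5,0,6)_7 → 5³ + 0³ + 6³ = 341
341 = (6,6,5)_7 → 6³ + 6³ + 5³ = 557
557 = (1,4,2,4)_7 → 1³ + 4³ + 2³ + 4³ = 137

137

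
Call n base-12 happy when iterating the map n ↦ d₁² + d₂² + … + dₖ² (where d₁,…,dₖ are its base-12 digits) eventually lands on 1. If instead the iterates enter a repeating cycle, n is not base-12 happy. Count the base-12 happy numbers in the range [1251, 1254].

1

1251: 1251 → 137 → 146 → 5 → 25 → 5  — not base-12 happy
1252: 1252 → 144 → 1  — base-12 happy
1253: 1253 → 153 → 82 → 136 → 137 → 146 → 5 → 25 → 5  — not base-12 happy
1254: 1254 → 164 → 66 → 61 → 26 → 8 → 64 → 41 → 34 → 104 → 128 → 164  — not base-12 happy
base-12 happy: 1252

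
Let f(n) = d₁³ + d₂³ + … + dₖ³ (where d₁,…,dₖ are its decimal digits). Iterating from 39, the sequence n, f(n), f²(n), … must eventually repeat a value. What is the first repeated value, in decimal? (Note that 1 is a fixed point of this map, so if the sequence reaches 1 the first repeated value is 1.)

39 → 3³ + 9³ = 27 + 729 = 756
756 → 7³ + 5³ + 6³ = 343 + 125 + 216 = 684
684 → 6³ + 8³ + 4³ = 216 + 512 + 64 = 792
792 → 7³ + 9³ + 2³ = 343 + 729 + 8 = 1080
1080 → 1³ + 0³ + 8³ + 0³ = 1 + 0 + 512 + 0 = 513
513 → 5³ + 1³ + 3³ = 125 + 1 + 27 = 153
153 → 1³ + 5³ + 3³ = 1 + 125 + 27 = 153  — 153 already appeared earlier.

153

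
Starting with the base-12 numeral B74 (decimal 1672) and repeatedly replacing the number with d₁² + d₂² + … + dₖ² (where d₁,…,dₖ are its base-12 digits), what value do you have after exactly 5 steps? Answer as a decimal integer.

136

1672 = (11,7,4)_12 → 11² + 7² + 4² = 186
186 = (1,3,6)_12 → 1² + 3² + 6² = 46
46 = (3,10)_12 → 3² + 10² = 109
109 = (9,1)_12 → 9² + 1² = 82
82 = (6,10)_12 → 6² + 10² = 136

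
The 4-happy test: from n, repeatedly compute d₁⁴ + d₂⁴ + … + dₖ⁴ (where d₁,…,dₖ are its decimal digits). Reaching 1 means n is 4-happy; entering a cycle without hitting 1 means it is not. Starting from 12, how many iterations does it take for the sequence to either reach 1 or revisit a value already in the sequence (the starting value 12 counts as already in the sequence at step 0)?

12 → 1⁴ + 2⁴ = 17
17 → 1⁴ + 7⁴ = 2402
2402 → 2⁴ + 4⁴ + 0⁴ + 2⁴ = 288
288 → 2⁴ + 8⁴ + 8⁴ = 8208
8208 → 8⁴ + 2⁴ + 0⁴ + 8⁴ = 8208  — 8208 repeats.
That took 5 steps.

5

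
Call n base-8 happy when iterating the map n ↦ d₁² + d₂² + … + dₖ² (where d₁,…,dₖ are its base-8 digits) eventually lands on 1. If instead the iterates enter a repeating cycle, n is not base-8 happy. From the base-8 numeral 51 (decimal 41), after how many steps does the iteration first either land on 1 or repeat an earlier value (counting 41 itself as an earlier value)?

3

41 = (5,1)_8 → 5² + 1² = 25 + 1 = 26
26 = (3,2)_8 → 3² + 2² = 9 + 4 = 13
13 = (1,5)_8 → 1² + 5² = 1 + 25 = 26  — 26 repeats.
That took 3 steps.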